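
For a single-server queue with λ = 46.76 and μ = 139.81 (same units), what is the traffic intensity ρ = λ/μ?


ρ = λ/μ = 46.76/139.81 = 0.3345

Final: 0.3345


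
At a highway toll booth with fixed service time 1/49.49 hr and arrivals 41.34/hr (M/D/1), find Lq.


ρ = 41.34/49.49 = 0.8353
M/D/1: Lq = ρ²/(2(1−ρ)) = 0.6978/(2·0.1647) = 2.11854

Final: 2.11854


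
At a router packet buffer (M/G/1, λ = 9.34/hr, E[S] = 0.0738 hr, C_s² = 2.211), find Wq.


ρ = λ·E[S] = 9.34·0.0738 = 0.6893
E[S²] = E[S]²(1+C_s²) = 0.0738²·(1+2.211) = 0.017489
Wq = λ·E[S²]/(2(1−ρ)) = 9.34·0.017489/(2·0.3107) = 0.26286 hr

Final: 0.26286 hr


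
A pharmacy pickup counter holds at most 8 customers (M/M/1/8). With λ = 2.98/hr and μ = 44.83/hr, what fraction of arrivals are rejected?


ρ = λ/μ = 2.98/44.83 = 0.06647
P_K = (1−ρ)ρ^K/(1−ρ^(K+1)) = (0.9335·3.812e-10)/(1 − 2.534e-11)
= 3.559e-10/1.000000 = 3.559e-10

Final: 3.559e-10


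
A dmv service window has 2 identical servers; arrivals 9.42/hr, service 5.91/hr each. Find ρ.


ρ = λ/(cμ) = 9.42/(2·5.91) = 9.42/11.82 = 0.7970

Final: 0.7970


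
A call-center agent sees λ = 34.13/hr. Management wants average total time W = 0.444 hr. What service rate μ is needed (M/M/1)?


W = 1/(μ−λ) ⇒ μ − λ = 1/W = 1/0.444 = 2.2523
μ = λ + 1/W = 34.13 + 2.2523 = 36.3823 per hr

Final: 36.3823 /hr


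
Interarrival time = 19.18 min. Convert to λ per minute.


λ = 1/(interarrival time) in consistent units.
1 minute = 1 min, so λ = 1/19.18 = 0.05214 per minute

Final: 0.05214 /min


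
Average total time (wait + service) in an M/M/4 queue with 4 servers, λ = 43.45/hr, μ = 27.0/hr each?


a = 1.6093; ρ = 0.4023; P₀ = 0.197385
Lq = P₀·a^c·ρ/(c!(1−ρ)²) = 0.06212
Wq = Lq/λ = 0.06212/43.45 = 0.001430 hr
W = Wq + 1/μ = 0.001430 + 0.03704 = 0.03847 hr

Final: 0.03847 hr


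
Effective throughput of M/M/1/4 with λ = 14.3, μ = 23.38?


ρ = 0.6116; P_K = (1−ρ)ρ^4/(1−ρ^5) = 0.059439
λ_eff = λ(1 − P_K) = 14.3·(1 − 0.059439) = 14.3·0.940561 = 13.4500 /hr

Final: 13.4500 /hr


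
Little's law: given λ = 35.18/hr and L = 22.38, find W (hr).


W = L/λ = 22.38/35.18 = 0.6362 hr

Final: 0.6362 hr


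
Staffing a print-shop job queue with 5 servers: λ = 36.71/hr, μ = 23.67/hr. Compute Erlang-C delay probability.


a = λ/μ = 1.5509; ρ = a/5 = 0.3102
P₀ = 0.211651 (from M/M/c formula)
C(c,a) = [a^c/(c!(1−ρ))]·P₀ = [8.97285/(120·0.6898)]·0.211651
= 0.10840·0.211651 = 0.022942

Final: 0.022942


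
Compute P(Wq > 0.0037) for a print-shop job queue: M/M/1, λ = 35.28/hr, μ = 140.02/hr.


ρ = 35.28/140.02 = 0.2520
P(Wq > t) = ρ·e^{−(μ−λ)t} = 0.2520·e^{−0.3875}
= 0.2520·0.678726 = 0.171014

Final: 0.171014


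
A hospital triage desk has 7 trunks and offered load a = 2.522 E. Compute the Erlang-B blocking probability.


B(c,a) = (a^c/c!) / Σ_{k=0}^{c} a^k/k!
a^7/7! = 0.128761
Σ terms (k=0..7): 1.00000 + 2.52200 + 3.18024 + 2.67352 + 1.68566 + 0.85025 + 0.35739 + 0.12876 = 12.397815
B = 0.128761/12.397815 = 0.010386

Final: 0.010386


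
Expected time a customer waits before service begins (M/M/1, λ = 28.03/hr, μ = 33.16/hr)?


ρ = 28.03/33.16 = 0.8453
Wq = ρ/(μ−λ) = 0.8453/(33.16 − 28.03) = 0.8453/5.13 = 0.1648 hr

Final: 0.1648 hr


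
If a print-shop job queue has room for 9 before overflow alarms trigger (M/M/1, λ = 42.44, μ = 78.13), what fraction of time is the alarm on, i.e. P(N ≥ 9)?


ρ = 42.44/78.13 = 0.5432
P(N ≥ n) = ρ^n = 0.5432^9 = 0.004117

Final: 0.004117


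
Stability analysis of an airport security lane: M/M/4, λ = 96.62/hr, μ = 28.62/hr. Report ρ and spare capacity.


Total capacity cμ = 4·28.62 = 114.48/hr
ρ = λ/(cμ) = 96.62/114.48 = 0.8440
Stable ⇔ ρ < 1: YES
Spare capacity = cμ − λ = 114.48 − 96.62 = 17.86/hr

Final: ρ = 0.8440; stable; margin = 17.86/hr


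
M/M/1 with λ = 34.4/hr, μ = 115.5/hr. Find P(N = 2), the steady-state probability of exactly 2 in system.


ρ = 34.4/115.5 = 0.2978
P_n = (1−ρ)·ρ^n = (1 − 0.2978)·0.2978^2 = 0.7022·0.088706 = 0.062286

Final: 0.062286


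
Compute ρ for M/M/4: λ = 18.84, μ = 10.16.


ρ = λ/(cμ) = 18.84/(4·10.16) = 18.84/40.64 = 0.4636

Final: 0.4636


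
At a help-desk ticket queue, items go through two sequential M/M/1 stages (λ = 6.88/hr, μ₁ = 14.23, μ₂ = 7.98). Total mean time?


Each node sees arrival rate λ = 6.88/hr (tandem ⇒ throughput preserved).
W₁ = 1/(μ₁−λ) = 1/(14.23−6.88) = 0.13605 hr
W₂ = 1/(μ₂−λ) = 1/(7.98−6.88) = 0.90909 hr
W_total = W₁ + W₂ = 0.13605 + 0.90909 = 1.04515 hr

Final: 1.04515 hr


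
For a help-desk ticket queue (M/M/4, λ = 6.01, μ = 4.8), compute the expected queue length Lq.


a = λ/μ = 1.2521; ρ = a/4 = 0.3130
P₀ = 0.284725
Lq = P₀·a^c·ρ / (c!·(1−ρ)²) = 0.284725·2.45772·0.3130/(24·0.47194)
= 0.01934

Final: 0.01934


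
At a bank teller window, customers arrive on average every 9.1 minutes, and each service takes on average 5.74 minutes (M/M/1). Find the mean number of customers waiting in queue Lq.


λ = 60/9.1 = 6.5934 /hr
μ = 60/5.74 = 10.4530 /hr
ρ = λ/μ = 6.5934/10.4530 = 0.6308
Lq = ρ²/(1−ρ) = 0.3979/0.3692 = 1.0776

Final: 1.0776


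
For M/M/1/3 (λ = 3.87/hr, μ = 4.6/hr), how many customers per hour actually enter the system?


ρ = 0.8413; P_K = (1−ρ)ρ^3/(1−ρ^4) = 0.189365
λ_eff = λ(1 − P_K) = 3.87·(1 − 0.189365) = 3.87·0.810635 = 3.1372 /hr

Final: 3.1372 /hr


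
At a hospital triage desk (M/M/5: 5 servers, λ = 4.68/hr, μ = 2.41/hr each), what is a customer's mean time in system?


a = 1.9419; ρ = 0.3884; P₀ = 0.142517
Lq = P₀·a^c·ρ/(c!(1−ρ)²) = 0.03405
Wq = Lq/λ = 0.03405/4.68 = 0.007276 hr
W = Wq + 1/μ = 0.007276 + 0.41494 = 0.42221 hr

Final: 0.42221 hr


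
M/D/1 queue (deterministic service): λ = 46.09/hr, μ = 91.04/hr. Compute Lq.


ρ = 46.09/91.04 = 0.5063
M/D/1: Lq = ρ²/(2(1−ρ)) = 0.2563/(2·0.4937) = 0.25955

Final: 0.25955


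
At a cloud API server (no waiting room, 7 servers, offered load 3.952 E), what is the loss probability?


B(c,a) = (a^c/c!) / Σ_{k=0}^{c} a^k/k!
a^7/7! = 2.987363
Σ terms (k=0..7): 1.00000 + 3.95200 + 7.80915 + 10.28726 + 10.16381 + 8.03347 + 5.29138 + 2.98736 = 49.524437
B = 2.987363/49.524437 = 0.060321

Final: 0.060321


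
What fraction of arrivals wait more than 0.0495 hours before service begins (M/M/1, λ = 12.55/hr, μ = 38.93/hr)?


ρ = 12.55/38.93 = 0.3224
P(Wq > t) = ρ·e^{−(μ−λ)t} = 0.3224·e^{−1.3058}
= 0.3224·0.270953 = 0.087348

Final: 0.087348


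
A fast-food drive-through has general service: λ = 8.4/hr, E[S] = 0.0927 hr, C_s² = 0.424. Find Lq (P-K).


ρ = λ·E[S] = 8.4·0.0927 = 0.7787
Lq = ρ²(1+C_s²)/(2(1−ρ)) = 0.6063·(1+0.424)/(2·0.2213)
= 0.6063·1.4240/0.4426 = 1.95064

Final: 1.95064


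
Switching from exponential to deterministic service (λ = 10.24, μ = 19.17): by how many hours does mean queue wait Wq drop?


ρ = 10.24/19.17 = 0.5342
Wq(M/M/1) = ρ/(μ−λ) = 0.5342/8.93 = 0.05982 hr
Wq(M/D/1) = ρ/(2(μ−λ)) = 0.02991 hr
Savings = 0.05982 − 0.02991 = 0.02991 hr

Final: 0.02991 hr


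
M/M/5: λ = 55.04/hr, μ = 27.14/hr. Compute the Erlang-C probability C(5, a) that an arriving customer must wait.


a = λ/μ = 2.0280; ρ = a/5 = 0.4056
P₀ = 0.130544 (from M/M/c formula)
C(c,a) = [a^c/(c!(1−ρ))]·P₀ = [34.30385/(120·0.5944)]·0.130544
= 0.48093·0.130544 = 0.062783

Final: 0.062783


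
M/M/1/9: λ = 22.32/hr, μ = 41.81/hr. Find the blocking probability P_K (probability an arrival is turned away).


ρ = λ/μ = 22.32/41.81 = 0.5338
P_K = (1−ρ)ρ^K/(1−ρ^(K+1)) = (0.4662·0.003521)/(1 − 0.001880)
= 0.001642/0.998120 = 0.001645

Final: 0.001645


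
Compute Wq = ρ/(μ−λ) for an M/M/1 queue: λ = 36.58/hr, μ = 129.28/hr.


ρ = 36.58/129.28 = 0.2830
Wq = ρ/(μ−λ) = 0.2830/(129.28 − 36.58) = 0.2830/92.70 = 0.003052 hr

Final: 0.003052 hr


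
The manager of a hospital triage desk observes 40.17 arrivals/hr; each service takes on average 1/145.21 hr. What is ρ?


ρ = λ/μ = 40.17/145.21 = 0.2766

Final: 0.2766


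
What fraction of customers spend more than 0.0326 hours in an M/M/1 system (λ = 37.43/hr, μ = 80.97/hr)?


W ~ Exponential(μ−λ) for M/M/1.
μ − λ = 80.97 − 37.43 = 43.5400
P(W > t) = e^{−(μ−λ)t} = e^{−1.4194} = 0.241858

Final: 0.241858


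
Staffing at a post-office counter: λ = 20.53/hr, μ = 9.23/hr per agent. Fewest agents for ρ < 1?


Stability requires cμ > λ ⇔ c > λ/μ.
λ/μ = 20.53/9.23 = 2.2243
Minimum integer c = ⌊2.2243⌋ + 1 = 3
Check: 3·9.23 = 27.69 > 20.53, while 2·9.23 = 18.46 ≤ 20.53

Final: 3 servers


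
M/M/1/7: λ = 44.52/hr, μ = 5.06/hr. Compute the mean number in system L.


ρ = 44.52/5.06 = 8.7984
L = ρ[1 − (K+1)ρ^K + Kρ^(K+1)] / [(1−ρ)(1−ρ^(K+1))]
Numerator: 8.7984·(1 − 8·4081619.083101 + 7·35911794.778584) = 1924474766.142471
Denominator: (-7.7984)·(-35911793.778584) = 280055213.933386
L = 1924474766.142471/280055213.933386 = 6.8718

Final: 6.8718


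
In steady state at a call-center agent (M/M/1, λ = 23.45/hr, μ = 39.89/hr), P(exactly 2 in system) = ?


ρ = 23.45/39.89 = 0.5879
P_n = (1−ρ)·ρ^n = (1 − 0.5879)·0.5879^2 = 0.4121·0.345587 = 0.142428

Final: 0.142428


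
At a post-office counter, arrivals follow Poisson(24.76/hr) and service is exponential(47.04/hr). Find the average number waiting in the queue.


ρ = 24.76/47.04 = 0.5264
Lq = ρ²/(1−ρ) = 0.2771/0.4736 = 0.5850

Final: 0.5850


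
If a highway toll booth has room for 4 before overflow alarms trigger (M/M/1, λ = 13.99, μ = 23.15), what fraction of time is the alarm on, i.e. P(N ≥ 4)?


ρ = 13.99/23.15 = 0.6043
P(N ≥ n) = ρ^n = 0.6043^4 = 0.133373

Final: 0.133373


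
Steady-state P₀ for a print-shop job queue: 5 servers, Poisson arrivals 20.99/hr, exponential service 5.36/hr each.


a = λ/μ = 20.99/5.36 = 3.9160; ρ = a/c = 0.7832
Σ_{k=0}^{4} a^k/k! (terms k=0..4) = 1.00000 + 3.91604 + 7.66770 + 10.00902 + 9.79895 = 32.39172
Tail: a^5/(5!(1−ρ)) = 920.95465/(120·0.2168) = 35.40101
P₀ = 1/(32.39172 + 35.40101) = 1/67.79273 = 0.014751

Final: 0.014751


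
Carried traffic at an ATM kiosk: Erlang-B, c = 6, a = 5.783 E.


B(6,5.783) = 0.249533 (Erlang-B)
Carried load = a(1 − B) = 5.783·(1 − 0.249533) = 5.783·0.750467 = 4.3400 E

Final: 4.3400 Erlangs


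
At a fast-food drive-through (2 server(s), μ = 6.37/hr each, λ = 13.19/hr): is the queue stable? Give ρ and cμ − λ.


Total capacity cμ = 2·6.37 = 12.74/hr
ρ = λ/(cμ) = 13.19/12.74 = 1.0353
Stable ⇔ ρ < 1: NO
Spare capacity = cμ − λ = 12.74 − 13.19 = -0.45/hr

Final: ρ = 1.0353; unstable; margin = -0.45/hr


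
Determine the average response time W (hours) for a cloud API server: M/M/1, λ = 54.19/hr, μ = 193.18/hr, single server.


W = 1/(μ−λ) = 1/(193.18 − 54.19) = 1/138.99 = 0.007195 hr

Final: 0.007195 hr


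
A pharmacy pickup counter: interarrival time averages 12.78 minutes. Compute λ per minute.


λ = 1/(interarrival time) in consistent units.
1 minute = 1 min, so λ = 1/12.78 = 0.07825 per minute

Final: 0.07825 /min


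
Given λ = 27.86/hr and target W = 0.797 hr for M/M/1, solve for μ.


W = 1/(μ−λ) ⇒ μ − λ = 1/W = 1/0.797 = 1.2547
μ = λ + 1/W = 27.86 + 1.2547 = 29.1147 per hr

Final: 29.1147 /hr


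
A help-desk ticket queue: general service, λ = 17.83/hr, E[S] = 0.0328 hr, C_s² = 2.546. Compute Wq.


ρ = λ·E[S] = 17.83·0.0328 = 0.5848
E[S²] = E[S]²(1+C_s²) = 0.0328²·(1+2.546) = 0.003815
Wq = λ·E[S²]/(2(1−ρ)) = 17.83·0.003815/(2·0.4152) = 0.08192 hr

Final: 0.08192 hr


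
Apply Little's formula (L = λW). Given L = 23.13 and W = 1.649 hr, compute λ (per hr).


λ = L/W = 23.13/1.649 = 14.0267 /hr

Final: 14.0267 /hr


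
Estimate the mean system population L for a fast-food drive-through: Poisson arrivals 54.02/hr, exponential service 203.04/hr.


ρ = λ/μ = 54.02/203.04 = 0.2661
L = ρ/(1−ρ) = 0.2661/(1 − 0.2661) = 0.2661/0.7339 = 0.3625

Final: 0.3625


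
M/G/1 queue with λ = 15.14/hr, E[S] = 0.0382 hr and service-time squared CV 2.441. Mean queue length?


ρ = λ·E[S] = 15.14·0.0382 = 0.5783
Lq = ρ²(1+C_s²)/(2(1−ρ)) = 0.3345·(1+2.441)/(2·0.4217)
= 0.3345·3.4410/0.8433 = 1.36483

Final: 1.36483


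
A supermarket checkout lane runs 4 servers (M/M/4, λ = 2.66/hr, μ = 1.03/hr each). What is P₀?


a = λ/μ = 2.66/1.03 = 2.5825; ρ = a/c = 0.6456
Σ_{k=0}^{3} a^k/k! (terms k=0..3) = 1.00000 + 2.58252 + 3.33472 + 2.87066 = 9.78790
Tail: a^4/(4!(1−ρ)) = 44.48132/(24·0.3544) = 5.23011
P₀ = 1/(9.78790 + 5.23011) = 1/15.01801 = 0.066587

Final: 0.066587


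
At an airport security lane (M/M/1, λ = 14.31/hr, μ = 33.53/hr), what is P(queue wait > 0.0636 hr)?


ρ = 14.31/33.53 = 0.4268
P(Wq > t) = ρ·e^{−(μ−λ)t} = 0.4268·e^{−1.2224}
= 0.4268·0.294525 = 0.125698

Final: 0.125698


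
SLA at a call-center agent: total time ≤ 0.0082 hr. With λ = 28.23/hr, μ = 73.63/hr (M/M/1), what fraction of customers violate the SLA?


W ~ Exponential(μ−λ) for M/M/1.
μ − λ = 73.63 − 28.23 = 45.4000
P(W > t) = e^{−(μ−λ)t} = e^{−0.3723} = 0.689161

Final: 0.689161


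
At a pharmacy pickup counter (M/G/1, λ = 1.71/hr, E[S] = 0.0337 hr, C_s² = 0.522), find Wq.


ρ = λ·E[S] = 1.71·0.0337 = 0.05763
E[S²] = E[S]²(1+C_s²) = 0.0337²·(1+0.522) = 0.001729
Wq = λ·E[S²]/(2(1−ρ)) = 1.71·0.001729/(2·0.9424) = 0.001568 hr

Final: 0.001568 hr


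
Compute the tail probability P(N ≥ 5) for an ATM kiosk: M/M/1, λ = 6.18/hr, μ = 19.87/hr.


ρ = 6.18/19.87 = 0.3110
P(N ≥ n) = ρ^n = 0.3110^5 = 0.002910

Final: 0.002910


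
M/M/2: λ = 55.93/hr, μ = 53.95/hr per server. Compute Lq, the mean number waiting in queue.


a = λ/μ = 1.0367; ρ = a/2 = 0.5184
P₀ = 0.317219
Lq = P₀·a^c·ρ / (c!·(1−ρ)²) = 0.317219·1.07475·0.5184/(2·0.23199)
= 0.38089

Final: 0.38089


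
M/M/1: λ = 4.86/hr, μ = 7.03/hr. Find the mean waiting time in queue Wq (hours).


ρ = 4.86/7.03 = 0.6913
Wq = ρ/(μ−λ) = 0.6913/(7.03 − 4.86) = 0.6913/2.17 = 0.3186 hr

Final: 0.3186 hr


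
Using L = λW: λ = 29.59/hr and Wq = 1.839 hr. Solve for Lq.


Lq = λWq = 29.59·1.839 = 54.4160

Final: 54.4160


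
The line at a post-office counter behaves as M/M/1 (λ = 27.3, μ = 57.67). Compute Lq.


ρ = 27.3/57.67 = 0.4734
Lq = ρ²/(1−ρ) = 0.2241/0.5266 = 0.4255

Final: 0.4255


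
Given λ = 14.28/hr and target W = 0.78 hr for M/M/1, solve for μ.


W = 1/(μ−λ) ⇒ μ − λ = 1/W = 1/0.78 = 1.2821
μ = λ + 1/W = 14.28 + 1.2821 = 15.5621 per hr

Final: 15.5621 /hr


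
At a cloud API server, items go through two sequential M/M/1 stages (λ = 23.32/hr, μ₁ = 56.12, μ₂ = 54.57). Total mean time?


Each node sees arrival rate λ = 23.32/hr (tandem ⇒ throughput preserved).
W₁ = 1/(μ₁−λ) = 1/(56.12−23.32) = 0.03049 hr
W₂ = 1/(μ₂−λ) = 1/(54.57−23.32) = 0.03200 hr
W_total = W₁ + W₂ = 0.03049 + 0.03200 = 0.06249 hr

Final: 0.06249 hr


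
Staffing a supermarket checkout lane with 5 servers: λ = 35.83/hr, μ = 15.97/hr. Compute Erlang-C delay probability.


a = λ/μ = 2.2436; ρ = a/5 = 0.4487
P₀ = 0.104628 (from M/M/c formula)
C(c,a) = [a^c/(c!(1−ρ))]·P₀ = [56.84725/(120·0.5513)]·0.104628
= 0.85932·0.104628 = 0.089908

Final: 0.089908


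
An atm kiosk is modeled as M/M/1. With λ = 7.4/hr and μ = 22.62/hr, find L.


ρ = λ/μ = 7.4/22.62 = 0.3271
L = ρ/(1−ρ) = 0.3271/(1 − 0.3271) = 0.3271/0.6729 = 0.4862

Final: 0.4862


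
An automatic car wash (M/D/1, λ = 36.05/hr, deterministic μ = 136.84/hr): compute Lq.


ρ = 36.05/136.84 = 0.2634
M/D/1: Lq = ρ²/(2(1−ρ)) = 0.06940/(2·0.7366) = 0.04711

Final: 0.04711


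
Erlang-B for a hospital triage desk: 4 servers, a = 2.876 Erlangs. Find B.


B(c,a) = (a^c/c!) / Σ_{k=0}^{c} a^k/k!
a^4/4! = 2.850653
Σ terms (k=0..4): 1.00000 + 2.87600 + 4.13569 + 3.96475 + 2.85065 = 14.827087
B = 2.850653/14.827087 = 0.192260

Final: 0.192260


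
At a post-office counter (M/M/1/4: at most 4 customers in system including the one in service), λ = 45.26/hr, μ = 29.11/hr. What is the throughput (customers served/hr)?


ρ = 1.5548; P_K = (1−ρ)ρ^4/(1−ρ^5) = 0.400957
λ_eff = λ(1 − P_K) = 45.26·(1 − 0.400957) = 45.26·0.599043 = 27.1127 /hr

Final: 27.1127 /hr


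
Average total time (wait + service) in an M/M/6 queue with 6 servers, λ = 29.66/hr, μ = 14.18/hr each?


a = 2.0917; ρ = 0.3486; P₀ = 0.123240
Lq = P₀·a^c·ρ/(c!(1−ρ)²) = 0.01178
Wq = Lq/λ = 0.01178/29.66 = 0.0003971 hr
W = Wq + 1/μ = 0.0003971 + 0.07052 = 0.07092 hr

Final: 0.07092 hr


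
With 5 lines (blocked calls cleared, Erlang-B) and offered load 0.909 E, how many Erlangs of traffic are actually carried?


B(5,0.909) = 0.002085 (Erlang-B)
Carried load = a(1 − B) = 0.909·(1 − 0.002085) = 0.909·0.997915 = 0.9071 E

Final: 0.9071 Erlangs


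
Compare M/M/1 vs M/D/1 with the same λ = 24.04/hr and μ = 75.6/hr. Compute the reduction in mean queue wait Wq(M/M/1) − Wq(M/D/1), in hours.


ρ = 24.04/75.6 = 0.3180
Wq(M/M/1) = ρ/(μ−λ) = 0.3180/51.56 = 0.006167 hr
Wq(M/D/1) = ρ/(2(μ−λ)) = 0.003084 hr
Savings = 0.006167 − 0.003084 = 0.003084 hr

Final: 0.003084 hr


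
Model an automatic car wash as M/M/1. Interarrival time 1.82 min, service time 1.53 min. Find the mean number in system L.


λ = 60/1.82 = 32.9670 /hr
μ = 60/1.53 = 39.2157 /hr
ρ = λ/μ = 32.9670/39.2157 = 0.8407
L = ρ/(1−ρ) = 0.8407/0.1593 = 5.2759

Final: 5.2759


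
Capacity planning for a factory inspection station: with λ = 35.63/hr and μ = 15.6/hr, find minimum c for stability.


Stability requires cμ > λ ⇔ c > λ/μ.
λ/μ = 35.63/15.6 = 2.2840
Minimum integer c = ⌊2.2840⌋ + 1 = 3
Check: 3·15.6 = 46.80 > 35.63, while 2·15.6 = 31.20 ≤ 35.63

Final: 3 servers


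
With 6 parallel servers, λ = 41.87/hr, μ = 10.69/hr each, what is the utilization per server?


ρ = λ/(cμ) = 41.87/(6·10.69) = 41.87/64.14 = 0.6528

Final: 0.6528


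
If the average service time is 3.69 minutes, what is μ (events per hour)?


μ = 1/(service time) in consistent units.
1 hour = 60 min, so μ = 60/3.69 = 16.2602 per hour

Final: 16.2602 /hr


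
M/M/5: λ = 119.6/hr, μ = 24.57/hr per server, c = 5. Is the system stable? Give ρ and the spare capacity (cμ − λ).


Total capacity cμ = 5·24.57 = 122.85/hr
ρ = λ/(cμ) = 119.6/122.85 = 0.9735
Stable ⇔ ρ < 1: YES
Spare capacity = cμ − λ = 122.85 − 119.6 = 3.25/hr

Final: ρ = 0.9735; stable; margin = 3.25/hr


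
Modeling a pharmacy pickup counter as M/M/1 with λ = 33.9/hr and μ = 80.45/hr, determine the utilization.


ρ = λ/μ = 33.9/80.45 = 0.4214

Final: 0.4214


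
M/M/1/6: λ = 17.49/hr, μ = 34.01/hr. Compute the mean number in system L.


ρ = 17.49/34.01 = 0.5143
L = ρ[1 − (K+1)ρ^K + Kρ^(K+1)] / [(1−ρ)(1−ρ^(K+1))]
Numerator: 0.5143·(1 − 7·0.018497 + 6·0.009512) = 0.477025
Denominator: (0.4857)·(0.990488) = 0.481119
L = 0.477025/0.481119 = 0.9915

Final: 0.9915


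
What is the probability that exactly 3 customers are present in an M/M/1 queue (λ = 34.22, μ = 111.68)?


ρ = 34.22/111.68 = 0.3064
P_n = (1−ρ)·ρ^n = (1 − 0.3064)·0.3064^3 = 0.6936·0.028768 = 0.019953

Final: 0.019953


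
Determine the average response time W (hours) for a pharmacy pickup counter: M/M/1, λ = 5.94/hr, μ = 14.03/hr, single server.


W = 1/(μ−λ) = 1/(14.03 − 5.94) = 1/8.09 = 0.1236 hr

Final: 0.1236 hr


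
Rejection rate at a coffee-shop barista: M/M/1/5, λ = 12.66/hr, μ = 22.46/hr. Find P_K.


ρ = λ/μ = 12.66/22.46 = 0.5637
P_K = (1−ρ)ρ^K/(1−ρ^(K+1)) = (0.4363·0.056901)/(1 − 0.032073)
= 0.024828/0.967927 = 0.025650

Final: 0.025650


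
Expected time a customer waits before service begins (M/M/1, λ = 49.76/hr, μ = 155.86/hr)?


ρ = 49.76/155.86 = 0.3193
Wq = ρ/(μ−λ) = 0.3193/(155.86 − 49.76) = 0.3193/106.10 = 0.003009 hr

Final: 0.003009 hr


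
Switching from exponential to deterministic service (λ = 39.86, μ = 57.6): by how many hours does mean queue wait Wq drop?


ρ = 39.86/57.6 = 0.6920
Wq(M/M/1) = ρ/(μ−λ) = 0.6920/17.74 = 0.03901 hr
Wq(M/D/1) = ρ/(2(μ−λ)) = 0.01950 hr
Savings = 0.03901 − 0.01950 = 0.01950 hr

Final: 0.01950 hr


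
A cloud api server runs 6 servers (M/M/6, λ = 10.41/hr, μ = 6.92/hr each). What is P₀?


a = λ/μ = 10.41/6.92 = 1.5043; ρ = a/c = 0.2507
Σ_{k=0}^{5} a^k/k! (terms k=0..5) = 1.00000 + 1.50434 + 1.13151 + 0.56739 + 0.21339 + 0.06420 = 4.48083
Tail: a^6/(6!(1−ρ)) = 11.58958/(720·0.7493) = 0.02148
P₀ = 1/(4.48083 + 0.02148) = 1/4.50231 = 0.222108

Final: 0.222108


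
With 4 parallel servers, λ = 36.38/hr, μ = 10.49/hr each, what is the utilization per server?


ρ = λ/(cμ) = 36.38/(4·10.49) = 36.38/41.96 = 0.8670

Final: 0.8670


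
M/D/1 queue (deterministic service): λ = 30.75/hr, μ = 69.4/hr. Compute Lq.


ρ = 30.75/69.4 = 0.4431
M/D/1: Lq = ρ²/(2(1−ρ)) = 0.1963/(2·0.5569) = 0.17626

Final: 0.17626


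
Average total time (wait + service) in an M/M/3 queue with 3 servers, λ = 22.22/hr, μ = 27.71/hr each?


a = 0.8019; ρ = 0.2673; P₀ = 0.446296
Lq = P₀·a^c·ρ/(c!(1−ρ)²) = 0.01909
Wq = Lq/λ = 0.01909/22.22 = 0.0008594 hr
W = Wq + 1/μ = 0.0008594 + 0.03609 = 0.03695 hr

Final: 0.03695 hr


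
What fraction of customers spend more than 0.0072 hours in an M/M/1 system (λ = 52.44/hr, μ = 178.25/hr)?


W ~ Exponential(μ−λ) for M/M/1.
μ − λ = 178.25 − 52.44 = 125.8100
P(W > t) = e^{−(μ−λ)t} = e^{−0.9058} = 0.404205

Final: 0.404205


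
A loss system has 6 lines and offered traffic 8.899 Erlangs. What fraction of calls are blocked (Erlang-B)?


B(c,a) = (a^c/c!) / Σ_{k=0}^{c} a^k/k!
a^6/6! = 689.786585
Σ terms (k=0..6): 1.00000 + 8.89900 + 39.59610 + 117.45523 + 261.30853 + 465.07692 + 689.78659 = 1583.122368
B = 689.786585/1583.122368 = 0.435713

Final: 0.435713


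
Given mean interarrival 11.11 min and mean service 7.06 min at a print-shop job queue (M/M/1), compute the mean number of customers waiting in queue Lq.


λ = 60/11.11 = 5.4005 /hr
μ = 60/7.06 = 8.4986 /hr
ρ = λ/μ = 5.4005/8.4986 = 0.6355
Lq = ρ²/(1−ρ) = 0.4038/0.3645 = 1.1077

Final: 1.1077


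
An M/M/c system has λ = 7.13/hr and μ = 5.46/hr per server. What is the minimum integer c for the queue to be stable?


Stability requires cμ > λ ⇔ c > λ/μ.
λ/μ = 7.13/5.46 = 1.3059
Minimum integer c = ⌊1.3059⌋ + 1 = 2
Check: 2·5.46 = 10.92 > 7.13, while 1·5.46 = 5.46 ≤ 7.13

Final: 2 servers


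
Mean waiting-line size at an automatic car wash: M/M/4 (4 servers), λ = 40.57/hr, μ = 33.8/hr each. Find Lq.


a = λ/μ = 1.2003; ρ = a/4 = 0.3001
P₀ = 0.300082
Lq = P₀·a^c·ρ / (c!·(1−ρ)²) = 0.300082·2.07565·0.3001/(24·0.48990)
= 0.01590

Final: 0.01590


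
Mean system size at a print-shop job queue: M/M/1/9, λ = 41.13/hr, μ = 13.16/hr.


ρ = 41.13/13.16 = 3.1254
L = ρ[1 − (K+1)ρ^K + Kρ^(K+1)] / [(1−ρ)(1−ρ^(K+1))]
Numerator: 3.1254·(1 − 10·28452.824302 + 9·88925.886287) = 1612088.892218
Denominator: (-2.1254)·(-88924.886287) = 188999.169412
L = 1612088.892218/188999.169412 = 8.5296

Final: 8.5296


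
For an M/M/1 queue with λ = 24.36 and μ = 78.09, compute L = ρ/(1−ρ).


ρ = λ/μ = 24.36/78.09 = 0.3119
L = ρ/(1−ρ) = 0.3119/(1 − 0.3119) = 0.3119/0.6881 = 0.4534

Final: 0.4534


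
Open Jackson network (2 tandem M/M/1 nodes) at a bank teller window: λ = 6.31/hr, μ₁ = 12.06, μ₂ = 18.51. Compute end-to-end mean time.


Each node sees arrival rate λ = 6.31/hr (tandem ⇒ throughput preserved).
W₁ = 1/(μ₁−λ) = 1/(12.06−6.31) = 0.17391 hr
W₂ = 1/(μ₂−λ) = 1/(18.51−6.31) = 0.08197 hr
W_total = W₁ + W₂ = 0.17391 + 0.08197 = 0.25588 hr

Final: 0.25588 hr


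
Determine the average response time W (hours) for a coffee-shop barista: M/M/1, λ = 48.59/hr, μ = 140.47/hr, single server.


W = 1/(μ−λ) = 1/(140.47 − 48.59) = 1/91.88 = 0.01088 hr

Final: 0.01088 hr


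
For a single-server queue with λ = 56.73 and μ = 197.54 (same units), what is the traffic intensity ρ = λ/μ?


ρ = λ/μ = 56.73/197.54 = 0.2872

Final: 0.2872


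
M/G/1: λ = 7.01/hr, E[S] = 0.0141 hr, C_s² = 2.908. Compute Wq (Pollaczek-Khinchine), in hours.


ρ = λ·E[S] = 7.01·0.0141 = 0.09884
E[S²] = E[S]²(1+C_s²) = 0.0141²·(1+2.908) = 0.0007769
Wq = λ·E[S²]/(2(1−ρ)) = 7.01·0.0007769/(2·0.9012) = 0.003022 hr

Final: 0.003022 hr


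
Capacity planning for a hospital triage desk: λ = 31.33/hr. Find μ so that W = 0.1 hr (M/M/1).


W = 1/(μ−λ) ⇒ μ − λ = 1/W = 1/0.1 = 10.0000
μ = λ + 1/W = 31.33 + 10.0000 = 41.3300 per hr

Final: 41.3300 /hr


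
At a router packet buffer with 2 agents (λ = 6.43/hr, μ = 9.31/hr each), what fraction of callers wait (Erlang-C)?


a = λ/μ = 0.6907; ρ = a/2 = 0.3453
P₀ = 0.486627 (from M/M/c formula)
C(c,a) = [a^c/(c!(1−ρ))]·P₀ = [0.47700/(2·0.6547)]·0.486627
= 0.36431·0.486627 = 0.177282

Final: 0.177282


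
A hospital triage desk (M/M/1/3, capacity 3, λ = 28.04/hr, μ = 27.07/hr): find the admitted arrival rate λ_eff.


ρ = 1.0358; P_K = (1−ρ)ρ^3/(1−ρ^4) = 0.263353
λ_eff = λ(1 − P_K) = 28.04·(1 − 0.263353) = 28.04·0.736647 = 20.6556 /hr

Final: 20.6556 /hr


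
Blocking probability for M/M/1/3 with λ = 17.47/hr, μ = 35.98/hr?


ρ = λ/μ = 17.47/35.98 = 0.4855
P_K = (1−ρ)ρ^K/(1−ρ^(K+1)) = (0.5145·0.114471)/(1 − 0.055581)
= 0.058890/0.944419 = 0.062356

Final: 0.062356


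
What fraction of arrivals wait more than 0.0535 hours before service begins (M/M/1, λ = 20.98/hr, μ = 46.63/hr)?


ρ = 20.98/46.63 = 0.4499
P(Wq > t) = ρ·e^{−(μ−λ)t} = 0.4499·e^{−1.3723}
= 0.4499·0.253530 = 0.114069

Final: 0.114069


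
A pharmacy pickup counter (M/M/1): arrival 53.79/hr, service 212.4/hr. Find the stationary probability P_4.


ρ = 53.79/212.4 = 0.2532
P_n = (1−ρ)·ρ^n = (1 − 0.2532)·0.2532^4 = 0.7468·0.004113 = 0.003072

Final: 0.003072


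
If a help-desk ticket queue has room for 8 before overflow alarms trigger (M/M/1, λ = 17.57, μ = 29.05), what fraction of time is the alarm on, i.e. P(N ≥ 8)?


ρ = 17.57/29.05 = 0.6048
P(N ≥ n) = ρ^n = 0.6048^8 = 0.017906

Final: 0.017906


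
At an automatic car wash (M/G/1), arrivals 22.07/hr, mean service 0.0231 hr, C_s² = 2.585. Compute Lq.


ρ = λ·E[S] = 22.07·0.0231 = 0.5098
Lq = ρ²(1+C_s²)/(2(1−ρ)) = 0.2599·(1+2.585)/(2·0.4902)
= 0.2599·3.5850/0.9804 = 0.95045

Final: 0.95045


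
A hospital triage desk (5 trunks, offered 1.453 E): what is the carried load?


B(5,1.453) = 0.012670 (Erlang-B)
Carried load = a(1 − B) = 1.453·(1 − 0.012670) = 1.453·0.987330 = 1.4346 E

Final: 1.4346 Erlangs


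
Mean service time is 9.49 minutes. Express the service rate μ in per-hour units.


μ = 1/(service time) in consistent units.
1 hour = 60 min, so μ = 60/9.49 = 6.3224 per hour

Final: 6.3224 /hr


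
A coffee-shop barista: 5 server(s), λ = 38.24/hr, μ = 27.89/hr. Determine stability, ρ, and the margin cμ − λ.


Total capacity cμ = 5·27.89 = 139.45/hr
ρ = λ/(cμ) = 38.24/139.45 = 0.2742
Stable ⇔ ρ < 1: YES
Spare capacity = cμ − λ = 139.45 − 38.24 = 101.21/hr

Final: ρ = 0.2742; stable; margin = 101.21/hr


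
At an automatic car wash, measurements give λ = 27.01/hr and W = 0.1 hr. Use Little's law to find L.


L = λW = 27.01·0.1 = 2.7010

Final: 2.7010


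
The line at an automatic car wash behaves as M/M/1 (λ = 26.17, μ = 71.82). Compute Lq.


ρ = 26.17/71.82 = 0.3644
Lq = ρ²/(1−ρ) = 0.1328/0.6356 = 0.2089

Final: 0.2089


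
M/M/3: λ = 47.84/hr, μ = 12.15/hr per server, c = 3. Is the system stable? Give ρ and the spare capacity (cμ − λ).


Total capacity cμ = 3·12.15 = 36.45/hr
ρ = λ/(cμ) = 47.84/36.45 = 1.3125
Stable ⇔ ρ < 1: NO
Spare capacity = cμ − λ = 36.45 − 47.84 = -11.39/hr

Final: ρ = 1.3125; unstable; margin = -11.39/hr


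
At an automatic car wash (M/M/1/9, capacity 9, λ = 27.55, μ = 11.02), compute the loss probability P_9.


ρ = λ/μ = 27.55/11.02 = 2.5000
P_K = (1−ρ)ρ^K/(1−ρ^(K+1)) = (-1.5000·3814.697266)/(1 − 9536.743164)
= -5722.045898/-9535.743164 = 0.600063

Final: 0.600063


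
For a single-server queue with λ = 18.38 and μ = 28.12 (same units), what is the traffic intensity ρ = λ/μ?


ρ = λ/μ = 18.38/28.12 = 0.6536

Final: 0.6536


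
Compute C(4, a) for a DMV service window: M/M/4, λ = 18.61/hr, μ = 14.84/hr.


a = λ/μ = 1.2540; ρ = a/4 = 0.3135
P₀ = 0.284159 (from M/M/c formula)
C(c,a) = [a^c/(c!(1−ρ))]·P₀ = [2.47315/(24·0.6865)]·0.284159
= 0.15011·0.284159 = 0.042655

Final: 0.042655


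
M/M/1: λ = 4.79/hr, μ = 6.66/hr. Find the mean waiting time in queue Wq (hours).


ρ = 4.79/6.66 = 0.7192
Wq = ρ/(μ−λ) = 0.7192/(6.66 − 4.79) = 0.7192/1.87 = 0.3846 hr

Final: 0.3846 hr


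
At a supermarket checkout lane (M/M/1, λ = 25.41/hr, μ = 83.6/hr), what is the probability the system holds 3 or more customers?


ρ = 25.41/83.6 = 0.3039
P(N ≥ n) = ρ^n = 0.3039^3 = 0.028080

Final: 0.028080


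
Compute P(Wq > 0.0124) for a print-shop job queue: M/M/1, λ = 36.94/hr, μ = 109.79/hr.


ρ = 36.94/109.79 = 0.3365
P(Wq > t) = ρ·e^{−(μ−λ)t} = 0.3365·e^{−0.9033}
= 0.3365·0.405214 = 0.136339

Final: 0.136339


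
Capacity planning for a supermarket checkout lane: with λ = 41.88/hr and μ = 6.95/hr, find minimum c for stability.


Stability requires cμ > λ ⇔ c > λ/μ.
λ/μ = 41.88/6.95 = 6.0259
Minimum integer c = ⌊6.0259⌋ + 1 = 7
Check: 7·6.95 = 48.65 > 41.88, while 6·6.95 = 41.70 ≤ 41.88

Final: 7 servers


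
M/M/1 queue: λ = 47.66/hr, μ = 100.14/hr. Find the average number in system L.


ρ = λ/μ = 47.66/100.14 = 0.4759
L = ρ/(1−ρ) = 0.4759/(1 − 0.4759) = 0.4759/0.5241 = 0.9082

Final: 0.9082


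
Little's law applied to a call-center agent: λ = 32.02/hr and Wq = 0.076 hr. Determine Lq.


Lq = λWq = 32.02·0.076 = 2.4335

Final: 2.4335


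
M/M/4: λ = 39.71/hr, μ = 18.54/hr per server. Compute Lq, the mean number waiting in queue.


a = λ/μ = 2.1419; ρ = a/4 = 0.5355
P₀ = 0.111595
Lq = P₀·a^c·ρ / (c!·(1−ρ)²) = 0.111595·21.04557·0.5355/(24·0.21579)
= 0.24282

Final: 0.24282


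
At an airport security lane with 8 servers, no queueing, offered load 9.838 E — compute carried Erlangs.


B(8,9.838) = 0.330675 (Erlang-B)
Carried load = a(1 − B) = 9.838·(1 − 0.330675) = 9.838·0.669325 = 6.5848 E

Final: 6.5848 Erlangs


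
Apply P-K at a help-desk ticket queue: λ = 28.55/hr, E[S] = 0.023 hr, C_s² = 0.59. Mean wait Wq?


ρ = λ·E[S] = 28.55·0.023 = 0.6566
E[S²] = E[S]²(1+C_s²) = 0.023²·(1+0.59) = 0.0008411
Wq = λ·E[S²]/(2(1−ρ)) = 28.55·0.0008411/(2·0.3434) = 0.03497 hr

Final: 0.03497 hr


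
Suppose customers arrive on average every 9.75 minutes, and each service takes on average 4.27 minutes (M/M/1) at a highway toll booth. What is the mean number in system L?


λ = 60/9.75 = 6.1538 /hr
μ = 60/4.27 = 14.0515 /hr
ρ = λ/μ = 6.1538/14.0515 = 0.4379
L = ρ/(1−ρ) = 0.4379/0.5621 = 0.7792

Final: 0.7792


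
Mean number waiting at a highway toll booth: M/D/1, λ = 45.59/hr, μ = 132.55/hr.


ρ = 45.59/132.55 = 0.3439
M/D/1: Lq = ρ²/(2(1−ρ)) = 0.1183/(2·0.6561) = 0.09016

Final: 0.09016


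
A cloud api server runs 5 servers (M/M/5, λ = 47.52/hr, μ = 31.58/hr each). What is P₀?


a = λ/μ = 47.52/31.58 = 1.5047; ρ = a/c = 0.3009
Σ_{k=0}^{4} a^k/k! (terms k=0..4) = 1.00000 + 1.50475 + 1.13214 + 0.56786 + 0.21362 = 4.41837
Tail: a^5/(5!(1−ρ)) = 7.71474/(120·0.6991) = 0.09197
P₀ = 1/(4.41837 + 0.09197) = 1/4.51034 = 0.221713

Final: 0.221713


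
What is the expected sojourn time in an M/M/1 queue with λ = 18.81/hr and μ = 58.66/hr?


W = 1/(μ−λ) = 1/(58.66 − 18.81) = 1/39.85 = 0.02509 hr

Final: 0.02509 hr


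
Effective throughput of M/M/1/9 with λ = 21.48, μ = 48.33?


ρ = 0.4444; P_K = (1−ρ)ρ^9/(1−ρ^10) = 0.0003760
λ_eff = λ(1 − P_K) = 21.48·(1 − 0.0003760) = 21.48·0.999624 = 21.4719 /hr

Final: 21.4719 /hr


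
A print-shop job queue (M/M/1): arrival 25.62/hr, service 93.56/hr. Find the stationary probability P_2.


ρ = 25.62/93.56 = 0.2738
P_n = (1−ρ)·ρ^n = (1 − 0.2738)·0.2738^2 = 0.7262·0.074986 = 0.054452

Final: 0.054452


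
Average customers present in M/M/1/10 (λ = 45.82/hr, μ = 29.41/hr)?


ρ = 45.82/29.41 = 1.5580
L = ρ[1 − (K+1)ρ^K + Kρ^(K+1)] / [(1−ρ)(1−ρ^(K+1))]
Numerator: 1.5580·(1 − 11·84.255955 + 10·131.268543) = 602.733084
Denominator: (-0.5580)·(-130.268543) = 72.686392
L = 602.733084/72.686392 = 8.2922

Final: 8.2922


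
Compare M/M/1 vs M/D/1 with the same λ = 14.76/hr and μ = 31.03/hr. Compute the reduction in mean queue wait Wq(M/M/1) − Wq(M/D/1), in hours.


ρ = 14.76/31.03 = 0.4757
Wq(M/M/1) = ρ/(μ−λ) = 0.4757/16.27 = 0.02924 hr
Wq(M/D/1) = ρ/(2(μ−λ)) = 0.01462 hr
Savings = 0.02924 − 0.01462 = 0.01462 hr

Final: 0.01462 hr


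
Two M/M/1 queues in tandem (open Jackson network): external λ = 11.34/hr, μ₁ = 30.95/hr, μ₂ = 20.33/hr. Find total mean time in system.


Each node sees arrival rate λ = 11.34/hr (tandem ⇒ throughput preserved).
W₁ = 1/(μ₁−λ) = 1/(30.95−11.34) = 0.05099 hr
W₂ = 1/(μ₂−λ) = 1/(20.33−11.34) = 0.11123 hr
W_total = W₁ + W₂ = 0.05099 + 0.11123 = 0.16223 hr

Final: 0.16223 hr


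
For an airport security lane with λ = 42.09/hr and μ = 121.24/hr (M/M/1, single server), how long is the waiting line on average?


ρ = 42.09/121.24 = 0.3472
Lq = ρ²/(1−ρ) = 0.1205/0.6528 = 0.1846

Final: 0.1846


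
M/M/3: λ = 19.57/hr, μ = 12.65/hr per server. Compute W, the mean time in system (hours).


a = 1.5470; ρ = 0.5157; P₀ = 0.199289
Lq = P₀·a^c·ρ/(c!(1−ρ)²) = 0.27036
Wq = Lq/λ = 0.27036/19.57 = 0.01382 hr
W = Wq + 1/μ = 0.01382 + 0.07905 = 0.09287 hr

Final: 0.09287 hr


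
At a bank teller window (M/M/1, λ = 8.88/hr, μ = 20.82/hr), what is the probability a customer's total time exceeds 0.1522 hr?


W ~ Exponential(μ−λ) for M/M/1.
μ − λ = 20.82 − 8.88 = 11.9400
P(W > t) = e^{−(μ−λ)t} = e^{−1.8173} = 0.162469

Final: 0.162469


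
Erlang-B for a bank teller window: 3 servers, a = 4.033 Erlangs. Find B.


B(c,a) = (a^c/c!) / Σ_{k=0}^{c} a^k/k!
a^3/3! = 10.932851
Σ terms (k=0..3): 1.00000 + 4.03300 + 8.13254 + 10.93285 = 24.098395
B = 10.932851/24.098395 = 0.453675

Final: 0.453675


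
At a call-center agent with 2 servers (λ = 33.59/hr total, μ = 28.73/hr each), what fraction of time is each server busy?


ρ = λ/(cμ) = 33.59/(2·28.73) = 33.59/57.46 = 0.5846

Final: 0.5846


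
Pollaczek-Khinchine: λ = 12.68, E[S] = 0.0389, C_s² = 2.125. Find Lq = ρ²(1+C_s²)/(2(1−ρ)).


ρ = λ·E[S] = 12.68·0.0389 = 0.4933
Lq = ρ²(1+C_s²)/(2(1−ρ)) = 0.2433·(1+2.125)/(2·0.5067)
= 0.2433·3.1250/1.0135 = 0.75018

Final: 0.75018


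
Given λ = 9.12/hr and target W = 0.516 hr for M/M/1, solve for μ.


W = 1/(μ−λ) ⇒ μ − λ = 1/W = 1/0.516 = 1.9380
μ = λ + 1/W = 9.12 + 1.9380 = 11.0580 per hr

Final: 11.0580 /hr


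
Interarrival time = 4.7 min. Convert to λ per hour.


λ = 1/(interarrival time) in consistent units.
1 hour = 60 min, so λ = 60/4.7 = 12.7660 per hour

Final: 12.7660 /hr


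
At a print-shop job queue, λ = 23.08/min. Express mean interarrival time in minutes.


Mean interarrival time = 1/λ = 1/23.08 minute = 0.04333 minute
In minutes: 0.04333 × 1 = 0.04333 min

Final: 0.04333 min


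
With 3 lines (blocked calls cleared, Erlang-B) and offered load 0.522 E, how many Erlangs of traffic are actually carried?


B(3,0.522) = 0.014094 (Erlang-B)
Carried load = a(1 − B) = 0.522·(1 − 0.014094) = 0.522·0.985906 = 0.5146 E

Final: 0.5146 Erlangs


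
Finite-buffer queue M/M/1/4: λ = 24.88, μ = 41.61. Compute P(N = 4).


ρ = λ/μ = 24.88/41.61 = 0.5979
P_K = (1−ρ)ρ^K/(1−ρ^(K+1)) = (0.4021·0.127823)/(1 − 0.076430)
= 0.051394/0.923570 = 0.055647

Final: 0.055647


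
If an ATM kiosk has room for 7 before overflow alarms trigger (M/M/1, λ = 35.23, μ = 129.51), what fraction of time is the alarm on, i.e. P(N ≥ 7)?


ρ = 35.23/129.51 = 0.2720
P(N ≥ n) = ρ^n = 0.2720^7 = 0.0001102

Final: 0.0001102


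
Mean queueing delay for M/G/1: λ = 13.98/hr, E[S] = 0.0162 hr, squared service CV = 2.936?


ρ = λ·E[S] = 13.98·0.0162 = 0.2265
E[S²] = E[S]²(1+C_s²) = 0.0162²·(1+2.936) = 0.001033
Wq = λ·E[S²]/(2(1−ρ)) = 13.98·0.001033/(2·0.7735) = 0.009334 hr

Final: 0.009334 hr


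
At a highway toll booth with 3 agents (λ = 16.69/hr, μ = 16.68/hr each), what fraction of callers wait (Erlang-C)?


a = λ/μ = 1.0006; ρ = a/3 = 0.3335
P₀ = 0.363409 (from M/M/c formula)
C(c,a) = [a^c/(c!(1−ρ))]·P₀ = [1.00180/(6·0.6665)]·0.363409
= 0.25053·0.363409 = 0.091043

Final: 0.091043


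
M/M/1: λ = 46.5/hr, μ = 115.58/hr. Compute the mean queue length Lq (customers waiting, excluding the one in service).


ρ = 46.5/115.58 = 0.4023
Lq = ρ²/(1−ρ) = 0.1619/0.5977 = 0.2708

Final: 0.2708


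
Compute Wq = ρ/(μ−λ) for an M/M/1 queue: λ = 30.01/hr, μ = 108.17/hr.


ρ = 30.01/108.17 = 0.2774
Wq = ρ/(μ−λ) = 0.2774/(108.17 − 30.01) = 0.2774/78.16 = 0.003550 hr

Final: 0.003550 hr


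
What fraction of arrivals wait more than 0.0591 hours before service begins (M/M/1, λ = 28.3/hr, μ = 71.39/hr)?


ρ = 28.3/71.39 = 0.3964
P(Wq > t) = ρ·e^{−(μ−λ)t} = 0.3964·e^{−2.5466}
= 0.3964·0.078346 = 0.031057

Final: 0.031057


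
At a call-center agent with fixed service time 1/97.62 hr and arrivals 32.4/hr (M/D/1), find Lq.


ρ = 32.4/97.62 = 0.3319
M/D/1: Lq = ρ²/(2(1−ρ)) = 0.1102/(2·0.6681) = 0.08244

Final: 0.08244


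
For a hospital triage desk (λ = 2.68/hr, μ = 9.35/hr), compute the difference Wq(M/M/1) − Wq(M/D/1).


ρ = 2.68/9.35 = 0.2866
Wq(M/M/1) = ρ/(μ−λ) = 0.2866/6.67 = 0.04297 hr
Wq(M/D/1) = ρ/(2(μ−λ)) = 0.02149 hr
Savings = 0.04297 − 0.02149 = 0.02149 hr

Final: 0.02149 hr


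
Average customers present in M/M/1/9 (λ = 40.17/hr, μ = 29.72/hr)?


ρ = 40.17/29.72 = 1.3516
L = ρ[1 − (K+1)ρ^K + Kρ^(K+1)] / [(1−ρ)(1−ρ^(K+1))]
Numerator: 1.3516·(1 − 10·15.054878 + 9·20.348400) = 45.396453
Denominator: (-0.3516)·(-19.348400) = 6.803189
L = 45.396453/6.803189 = 6.6728

Final: 6.6728


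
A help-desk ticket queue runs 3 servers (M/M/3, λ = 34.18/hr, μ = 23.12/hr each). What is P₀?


a = λ/μ = 34.18/23.12 = 1.4784; ρ = a/c = 0.4928
Σ_{k=0}^{2} a^k/k! (terms k=0..2) = 1.00000 + 1.47837 + 1.09279 = 3.57117
Tail: a^3/(3!(1−ρ)) = 3.23112/(6·0.5072) = 1.06173
P₀ = 1/(3.57117 + 1.06173) = 1/4.63290 = 0.215848

Final: 0.215848


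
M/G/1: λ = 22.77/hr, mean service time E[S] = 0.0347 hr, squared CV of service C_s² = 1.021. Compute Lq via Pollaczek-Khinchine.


ρ = λ·E[S] = 22.77·0.0347 = 0.7901
Lq = ρ²(1+C_s²)/(2(1−ρ)) = 0.6243·(1+1.021)/(2·0.2099)
= 0.6243·2.0210/0.4198 = 3.00572

Final: 3.00572
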